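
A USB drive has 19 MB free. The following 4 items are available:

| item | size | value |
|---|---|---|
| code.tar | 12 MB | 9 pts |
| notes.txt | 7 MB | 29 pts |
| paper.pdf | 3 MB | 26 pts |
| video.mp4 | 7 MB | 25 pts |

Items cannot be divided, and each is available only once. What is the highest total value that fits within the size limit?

Check high-value combinations within 19 MB:
- notes.txt+paper.pdf+video.mp4: size 7+3+7=17, value 29+26+25=80
- notes.txt+paper.pdf: size 7+3=10, value 29+26=55
- notes.txt+video.mp4: size 7+7=14, value 29+25=54
- paper.pdf+video.mp4: size 3+7=10, value 26+25=51
Best: 80 pts.

80 pts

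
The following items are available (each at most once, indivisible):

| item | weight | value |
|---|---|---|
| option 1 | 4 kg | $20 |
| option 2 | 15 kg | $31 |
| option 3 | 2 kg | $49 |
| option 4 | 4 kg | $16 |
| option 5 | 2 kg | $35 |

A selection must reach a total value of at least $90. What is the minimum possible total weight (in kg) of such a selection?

8

Subsets with value ≥ 90, sorted by total weight:
- option 1+option 3+option 5: weight 8, value 104
- option 3+option 4+option 5: weight 8, value 100
Minimum weight: 8 kg.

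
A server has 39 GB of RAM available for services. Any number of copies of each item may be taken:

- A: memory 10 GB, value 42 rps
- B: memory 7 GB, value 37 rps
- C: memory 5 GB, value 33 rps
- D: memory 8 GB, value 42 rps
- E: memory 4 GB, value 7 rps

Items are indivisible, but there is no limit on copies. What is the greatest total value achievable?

Best value-per-unit is C at 33/5; filling with it alone gives 7×33 = 231.
Optimal mix: 6×C + 1×D → memory 38, value 240.

240 rps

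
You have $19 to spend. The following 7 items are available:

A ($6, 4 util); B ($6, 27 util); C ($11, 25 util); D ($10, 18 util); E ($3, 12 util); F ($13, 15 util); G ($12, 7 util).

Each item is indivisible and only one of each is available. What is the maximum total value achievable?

57 util

Check high-value combinations within $19:
- B+D+E: cost 6+10+3=19, value 27+18+12=57
- B+C: cost 6+11=17, value 27+25=52
- B+D: cost 6+10=16, value 27+18=45
Best: 57 util.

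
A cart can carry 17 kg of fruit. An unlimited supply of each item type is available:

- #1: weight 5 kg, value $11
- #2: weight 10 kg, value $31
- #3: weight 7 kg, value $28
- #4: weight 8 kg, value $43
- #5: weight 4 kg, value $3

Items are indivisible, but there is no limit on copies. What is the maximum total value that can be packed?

Best value-per-unit is #4 at 43/8, and filling with it alone uses weight 2×8=16. No mix of the others beats 2×43 = 86.

$86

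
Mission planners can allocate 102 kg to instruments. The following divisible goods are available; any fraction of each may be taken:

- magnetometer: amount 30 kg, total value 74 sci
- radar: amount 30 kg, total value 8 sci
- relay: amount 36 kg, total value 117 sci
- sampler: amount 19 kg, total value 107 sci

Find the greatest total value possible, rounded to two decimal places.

Take in order of value per unit:
- sampler (107/19 per unit): all 19 → value 107, running total 107.00
- relay (117/36 per unit): all 36 → value 117, running total 224.00
- magnetometer (74/30 per unit): all 30 → value 74, running total 298.00
- radar (8/30 per unit): 17 of 30 → value 17×8/30 = 4.5333, running total 302.53
Total 302.53.

302.53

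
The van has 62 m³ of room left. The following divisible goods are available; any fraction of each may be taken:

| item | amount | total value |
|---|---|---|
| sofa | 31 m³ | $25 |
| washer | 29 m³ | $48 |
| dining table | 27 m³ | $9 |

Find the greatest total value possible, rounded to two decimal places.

Take in order of value per unit:
- washer (48/29 per unit): all 29 → value 48, running total 48.00
- sofa (25/31 per unit): all 31 → value 25, running total 73.00
- dining table (9/27 per unit): 2 of 27 → value 2×9/27 = 0.6667, running total 73.67
Total 73.67.

73.67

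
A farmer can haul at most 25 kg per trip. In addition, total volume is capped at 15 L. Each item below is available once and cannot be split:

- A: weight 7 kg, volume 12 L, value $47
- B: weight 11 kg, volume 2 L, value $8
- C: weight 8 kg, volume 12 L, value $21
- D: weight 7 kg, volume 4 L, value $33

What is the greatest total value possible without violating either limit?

Feasible sets respecting both limits:
- A+B: weight 18, volume 14, value 55
- A: weight 7, volume 12, value 47
- B+D: weight 18, volume 6, value 41
- D: weight 7, volume 4, value 33
Best: $55.

$55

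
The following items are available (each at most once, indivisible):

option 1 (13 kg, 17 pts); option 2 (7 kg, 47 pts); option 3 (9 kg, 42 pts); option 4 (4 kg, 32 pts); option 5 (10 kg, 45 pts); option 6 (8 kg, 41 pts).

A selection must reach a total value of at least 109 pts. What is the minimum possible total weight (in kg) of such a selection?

Subsets with value ≥ 109, sorted by total weight:
- option 2+option 4+option 6: weight 19, value 120
- option 2+option 3+option 4: weight 20, value 121
- option 2+option 4+option 5: weight 21, value 124
Minimum weight: 19 kg.

19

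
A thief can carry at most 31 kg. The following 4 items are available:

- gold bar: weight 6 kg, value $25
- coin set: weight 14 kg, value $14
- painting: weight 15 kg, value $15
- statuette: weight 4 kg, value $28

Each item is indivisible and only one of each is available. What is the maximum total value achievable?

$68

This is a 0/1 knapsack; check combinations near the capacity.
- gold bar+painting+statuette: weight 6+15+4=25, value 25+15+28=68
- gold bar+coin set+statuette: weight 6+14+4=24, value 25+14+28=67
- gold bar+statuette: weight 6+4=10, value 25+28=53
- painting+statuette: weight 15+4=19, value 15+28=43
- coin set+statuette: weight 14+4=18, value 14+28=42
Best: $68.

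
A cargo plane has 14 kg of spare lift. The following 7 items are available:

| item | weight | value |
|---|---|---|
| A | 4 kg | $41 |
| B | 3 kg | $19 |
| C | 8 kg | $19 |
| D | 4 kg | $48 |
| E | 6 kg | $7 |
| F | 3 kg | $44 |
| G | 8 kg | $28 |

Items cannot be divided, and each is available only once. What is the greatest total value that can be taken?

$152

Check high-value combinations within 14 kg:
- A+B+D+F: weight 4+3+4+3=14, value 41+19+48+44=152
- A+D+F: weight 4+4+3=11, value 41+48+44=133
- B+D+F: weight 3+4+3=10, value 19+48+44=111
- A+B+D: weight 4+3+4=11, value 41+19+48=108
Best: $152.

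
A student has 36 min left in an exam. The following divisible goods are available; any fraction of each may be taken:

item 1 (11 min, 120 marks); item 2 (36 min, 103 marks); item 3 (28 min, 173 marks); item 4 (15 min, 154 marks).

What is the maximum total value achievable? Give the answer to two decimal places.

335.79

Take in order of value per unit:
- item 1 (120/11 per unit): all 11 → value 120, running total 120.00
- item 4 (154/15 per unit): all 15 → value 154, running total 274.00
- item 3 (173/28 per unit): 10 of 28 → value 10×173/28 = 61.7857, running total 335.79
Total 335.79.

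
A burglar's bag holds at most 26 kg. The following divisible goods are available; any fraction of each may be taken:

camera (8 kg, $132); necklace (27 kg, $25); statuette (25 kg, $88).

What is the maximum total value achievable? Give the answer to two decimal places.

195.36

Take in order of value per unit:
- camera (132/8 per unit): all 8 → value 132, running total 132.00
- statuette (88/25 per unit): 18 of 25 → value 18×88/25 = 63.3600, running total 195.36
Total 195.36.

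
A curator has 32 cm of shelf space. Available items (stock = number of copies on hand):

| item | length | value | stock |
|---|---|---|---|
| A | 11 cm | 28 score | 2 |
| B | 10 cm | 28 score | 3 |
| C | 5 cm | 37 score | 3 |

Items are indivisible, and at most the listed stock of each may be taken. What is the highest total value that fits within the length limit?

139 score

Best selections within length 32 and stock limits:
- 1×B + 3×C: length 25, value 139
- 1×A + 3×C: length 26, value 139
- 2×B + 2×C: length 30, value 130
Best: 139 score.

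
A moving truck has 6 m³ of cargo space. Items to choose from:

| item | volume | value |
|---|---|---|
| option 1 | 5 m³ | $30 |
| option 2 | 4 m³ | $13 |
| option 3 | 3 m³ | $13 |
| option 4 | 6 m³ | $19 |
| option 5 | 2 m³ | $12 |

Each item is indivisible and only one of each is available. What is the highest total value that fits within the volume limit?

$30

Check high-value combinations within 6 m³:
- option 1: volume 5, value 30
- option 3+option 5: volume 3+2=5, value 13+12=25
- option 2+option 5: volume 4+2=6, value 13+12=25
- option 4: volume 6, value 19
Best: $30.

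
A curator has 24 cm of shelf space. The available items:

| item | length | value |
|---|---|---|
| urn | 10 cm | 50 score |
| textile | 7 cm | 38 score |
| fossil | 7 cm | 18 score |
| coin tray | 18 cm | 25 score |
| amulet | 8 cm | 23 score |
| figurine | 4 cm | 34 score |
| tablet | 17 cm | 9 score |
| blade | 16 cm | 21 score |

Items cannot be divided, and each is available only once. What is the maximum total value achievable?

Check high-value combinations within 24 cm:
- urn+textile+figurine: length 10+7+4=21, value 50+38+34=122
- urn+amulet+figurine: length 10+8+4=22, value 50+23+34=107
- urn+textile+fossil: length 10+7+7=24, value 50+38+18=106
Best: 122 score.

122 score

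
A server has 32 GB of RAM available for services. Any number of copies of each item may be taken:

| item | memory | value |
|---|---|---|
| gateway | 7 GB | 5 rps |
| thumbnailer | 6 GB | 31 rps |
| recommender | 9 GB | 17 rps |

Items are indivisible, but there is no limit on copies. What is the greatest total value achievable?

Best value-per-unit is thumbnailer at 31/6, and filling with it alone uses memory 5×6=30. No mix of the others beats 5×31 = 155.

155 rps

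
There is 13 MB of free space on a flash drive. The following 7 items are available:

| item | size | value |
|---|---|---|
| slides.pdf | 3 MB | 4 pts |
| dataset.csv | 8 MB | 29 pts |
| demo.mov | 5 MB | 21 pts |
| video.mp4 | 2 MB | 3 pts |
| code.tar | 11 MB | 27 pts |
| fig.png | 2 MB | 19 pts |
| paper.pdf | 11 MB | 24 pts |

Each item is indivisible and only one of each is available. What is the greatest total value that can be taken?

Check high-value combinations within 13 MB:
- slides.pdf+dataset.csv+fig.png: size 3+8+2=13, value 4+29+19=52
- dataset.csv+video.mp4+fig.png: size 8+2+2=12, value 29+3+19=51
- dataset.csv+demo.mov: size 8+5=13, value 29+21=50
Best: 52 pts.

52 pts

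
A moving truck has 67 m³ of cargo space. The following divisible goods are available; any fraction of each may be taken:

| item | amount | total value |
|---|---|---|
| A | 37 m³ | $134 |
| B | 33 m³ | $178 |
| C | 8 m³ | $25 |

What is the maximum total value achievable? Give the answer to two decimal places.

Take in order of value per unit:
- B (178/33 per unit): all 33 → value 178, running total 178.00
- A (134/37 per unit): 34 of 37 → value 34×134/37 = 123.1351, running total 301.14
Total 301.14.

301.14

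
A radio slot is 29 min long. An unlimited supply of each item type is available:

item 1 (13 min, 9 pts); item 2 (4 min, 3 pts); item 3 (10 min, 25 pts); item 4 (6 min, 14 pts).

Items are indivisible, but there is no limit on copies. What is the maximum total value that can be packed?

Best value-per-unit is item 3 at 25/10; filling with it alone gives 2×25 = 50.
Optimal mix: 1×item 3 + 3×item 4 → duration 28, value 67.

67 pts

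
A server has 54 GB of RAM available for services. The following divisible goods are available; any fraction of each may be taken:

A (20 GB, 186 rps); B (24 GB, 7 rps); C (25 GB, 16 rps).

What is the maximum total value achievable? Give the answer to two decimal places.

Take in order of value per unit:
- A (186/20 per unit): all 20 → value 186, running total 186.00
- C (16/25 per unit): all 25 → value 16, running total 202.00
- B (7/24 per unit): 9 of 24 → value 9×7/24 = 2.6250, running total 204.63
Total 204.63.

204.63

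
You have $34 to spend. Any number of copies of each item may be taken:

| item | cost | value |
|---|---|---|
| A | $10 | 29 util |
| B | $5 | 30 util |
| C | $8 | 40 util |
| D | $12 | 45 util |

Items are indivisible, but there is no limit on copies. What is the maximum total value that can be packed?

Best value-per-unit is B at 30/5; filling with it alone gives 6×30 = 180.
Optimal mix: 5×B + 1×C → cost 33, value 190.

190 util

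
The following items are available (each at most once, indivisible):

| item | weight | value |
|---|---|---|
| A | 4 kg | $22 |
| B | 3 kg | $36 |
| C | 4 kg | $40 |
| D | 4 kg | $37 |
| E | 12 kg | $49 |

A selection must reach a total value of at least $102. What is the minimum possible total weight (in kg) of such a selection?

11

Subsets with value ≥ 102, sorted by total weight:
- B+C+D: weight 11, value 113
- A+B+C+D: weight 15, value 135
Minimum weight: 11 kg.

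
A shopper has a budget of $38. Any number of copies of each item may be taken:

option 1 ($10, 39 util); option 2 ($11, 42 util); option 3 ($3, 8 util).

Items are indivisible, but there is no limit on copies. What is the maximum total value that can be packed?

Best value-per-unit is option 1 at 39/10; filling with it alone gives 3×39 = 117.
Optimal mix: 1×option 1 + 2×option 2 + 2×option 3 → cost 38, value 139.

139 util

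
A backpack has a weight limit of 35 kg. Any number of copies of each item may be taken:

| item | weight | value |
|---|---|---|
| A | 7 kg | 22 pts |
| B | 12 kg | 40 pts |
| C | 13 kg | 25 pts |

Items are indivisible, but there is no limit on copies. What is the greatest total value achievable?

Best value-per-unit is B at 40/12; filling with it alone gives 2×40 = 80.
Optimal mix: 5×A → weight 35, value 110.

110 pts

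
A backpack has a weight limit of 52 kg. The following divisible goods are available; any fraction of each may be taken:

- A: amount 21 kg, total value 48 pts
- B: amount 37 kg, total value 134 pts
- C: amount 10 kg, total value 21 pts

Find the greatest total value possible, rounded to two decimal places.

Take in order of value per unit:
- B (134/37 per unit): all 37 → value 134, running total 134.00
- A (48/21 per unit): 15 of 21 → value 15×48/21 = 34.2857, running total 168.29
Total 168.29.

168.29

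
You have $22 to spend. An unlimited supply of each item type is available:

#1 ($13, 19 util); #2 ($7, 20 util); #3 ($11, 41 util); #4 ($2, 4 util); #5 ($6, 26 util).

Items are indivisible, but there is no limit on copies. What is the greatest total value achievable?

Best value-per-unit is #5 at 26/6; filling with it alone gives 3×26 = 78.
Optimal mix: 2×#4 + 3×#5 → cost 22, value 86.

86 util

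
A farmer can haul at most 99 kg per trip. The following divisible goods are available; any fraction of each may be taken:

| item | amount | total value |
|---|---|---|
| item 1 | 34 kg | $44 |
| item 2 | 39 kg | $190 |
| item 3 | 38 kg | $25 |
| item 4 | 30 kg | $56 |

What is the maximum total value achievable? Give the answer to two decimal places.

284.82

Take in order of value per unit:
- item 2 (190/39 per unit): all 39 → value 190, running total 190.00
- item 4 (56/30 per unit): all 30 → value 56, running total 246.00
- item 1 (44/34 per unit): 30 of 34 → value 30×44/34 = 38.8235, running total 284.82
Total 284.82.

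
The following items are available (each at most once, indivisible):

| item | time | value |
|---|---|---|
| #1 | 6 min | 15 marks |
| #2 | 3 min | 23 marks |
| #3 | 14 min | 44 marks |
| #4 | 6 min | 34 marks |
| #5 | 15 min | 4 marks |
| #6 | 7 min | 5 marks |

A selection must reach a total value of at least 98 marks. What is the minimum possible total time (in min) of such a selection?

23

Subsets with value ≥ 98, sorted by total time:
- #2+#3+#4: time 23, value 101
- #1+#2+#3+#4: time 29, value 116
Minimum time: 23 min.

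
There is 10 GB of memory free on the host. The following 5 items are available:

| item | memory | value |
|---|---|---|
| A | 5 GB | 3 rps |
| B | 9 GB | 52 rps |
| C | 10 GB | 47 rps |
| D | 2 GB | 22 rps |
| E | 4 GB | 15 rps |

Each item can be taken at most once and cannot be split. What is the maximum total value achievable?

Check high-value combinations within 10 GB:
- B: memory 9, value 52
- C: memory 10, value 47
- D+E: memory 2+4=6, value 22+15=37
Best: 52 rps.

52 rps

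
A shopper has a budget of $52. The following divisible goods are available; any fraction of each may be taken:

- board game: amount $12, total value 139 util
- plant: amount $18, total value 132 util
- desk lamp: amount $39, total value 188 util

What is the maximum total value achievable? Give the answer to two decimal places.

377.05

Take in order of value per unit:
- board game (139/12 per unit): all 12 → value 139, running total 139.00
- plant (132/18 per unit): all 18 → value 132, running total 271.00
- desk lamp (188/39 per unit): 22 of 39 → value 22×188/39 = 106.0513, running total 377.05
Total 377.05.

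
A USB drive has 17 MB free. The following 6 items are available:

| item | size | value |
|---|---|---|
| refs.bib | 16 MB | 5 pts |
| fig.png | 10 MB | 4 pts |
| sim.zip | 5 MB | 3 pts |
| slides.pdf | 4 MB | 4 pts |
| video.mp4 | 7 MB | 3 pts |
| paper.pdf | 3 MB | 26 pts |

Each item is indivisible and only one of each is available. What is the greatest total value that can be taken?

34 pts

Check high-value combinations within 17 MB:
- fig.png+slides.pdf+paper.pdf: size 10+4+3=17, value 4+4+26=34
- sim.zip+slides.pdf+paper.pdf: size 5+4+3=12, value 3+4+26=33
- slides.pdf+video.mp4+paper.pdf: size 4+7+3=14, value 4+3+26=33
- sim.zip+video.mp4+paper.pdf: size 5+7+3=15, value 3+3+26=32
Best: 34 pts.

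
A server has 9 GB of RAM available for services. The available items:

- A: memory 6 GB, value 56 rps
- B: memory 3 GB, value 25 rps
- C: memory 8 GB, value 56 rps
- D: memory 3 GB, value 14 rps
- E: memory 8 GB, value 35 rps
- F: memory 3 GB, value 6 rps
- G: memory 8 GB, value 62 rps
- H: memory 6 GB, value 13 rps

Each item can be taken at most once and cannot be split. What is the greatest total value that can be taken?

81 rps

Check high-value combinations within 9 GB:
- A+B: memory 6+3=9, value 56+25=81
- A+D: memory 6+3=9, value 56+14=70
- G: memory 8, value 62
- A+F: memory 6+3=9, value 56+6=62
Best: 81 rps.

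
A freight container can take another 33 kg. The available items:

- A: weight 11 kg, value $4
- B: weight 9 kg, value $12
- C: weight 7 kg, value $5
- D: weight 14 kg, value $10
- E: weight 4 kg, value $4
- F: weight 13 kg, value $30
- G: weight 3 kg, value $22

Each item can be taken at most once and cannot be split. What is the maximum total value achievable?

$69

Check high-value combinations within 33 kg:
- B+C+F+G: weight 9+7+13+3=32, value 12+5+30+22=69
- B+E+F+G: weight 9+4+13+3=29, value 12+4+30+22=68
- B+F+G: weight 9+13+3=25, value 12+30+22=64
- D+F+G: weight 14+13+3=30, value 10+30+22=62
- C+E+F+G: weight 7+4+13+3=27, value 5+4+30+22=61
Best: $69.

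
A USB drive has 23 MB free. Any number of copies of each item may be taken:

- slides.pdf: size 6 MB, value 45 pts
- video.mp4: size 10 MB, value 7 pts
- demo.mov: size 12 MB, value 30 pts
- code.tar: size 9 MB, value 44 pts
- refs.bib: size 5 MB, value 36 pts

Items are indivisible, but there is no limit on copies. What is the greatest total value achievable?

Best value-per-unit is slides.pdf at 45/6; filling with it alone gives 3×45 = 135.
Optimal mix: 3×slides.pdf + 1×refs.bib → size 23, value 171.

171 pts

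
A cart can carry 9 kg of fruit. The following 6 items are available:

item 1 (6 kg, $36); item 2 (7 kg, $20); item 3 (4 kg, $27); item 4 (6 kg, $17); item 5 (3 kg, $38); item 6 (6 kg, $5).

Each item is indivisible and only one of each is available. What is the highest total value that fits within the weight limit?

$74

Check high-value combinations within 9 kg:
- item 1+item 5: weight 6+3=9, value 36+38=74
- item 3+item 5: weight 4+3=7, value 27+38=65
- item 4+item 5: weight 6+3=9, value 17+38=55
- item 5+item 6: weight 3+6=9, value 38+5=43
- item 5: weight 3, value 38
Best: $74.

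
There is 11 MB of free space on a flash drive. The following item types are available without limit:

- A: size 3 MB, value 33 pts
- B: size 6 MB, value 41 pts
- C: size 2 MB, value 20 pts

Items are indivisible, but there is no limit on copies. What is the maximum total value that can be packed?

119 pts

Best value-per-unit is A at 33/3; filling with it alone gives 3×33 = 99.
Optimal mix: 3×A + 1×C → size 11, value 119.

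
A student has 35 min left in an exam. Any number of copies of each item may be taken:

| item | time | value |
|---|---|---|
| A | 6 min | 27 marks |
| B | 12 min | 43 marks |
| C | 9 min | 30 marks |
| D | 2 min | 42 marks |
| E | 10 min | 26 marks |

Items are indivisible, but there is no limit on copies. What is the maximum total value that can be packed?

Best value-per-unit is D at 42/2, and filling with it alone uses time 17×2=34. No mix of the others beats 17×42 = 714.

714 marks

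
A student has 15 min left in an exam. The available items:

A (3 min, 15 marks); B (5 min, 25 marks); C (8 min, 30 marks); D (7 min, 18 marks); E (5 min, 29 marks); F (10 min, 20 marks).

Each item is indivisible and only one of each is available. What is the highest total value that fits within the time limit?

Check high-value combinations within 15 min:
- A+B+E: time 3+5+5=13, value 15+25+29=69
- A+D+E: time 3+7+5=15, value 15+18+29=62
- C+E: time 8+5=13, value 30+29=59
- A+B+D: time 3+5+7=15, value 15+25+18=58
- B+C: time 5+8=13, value 25+30=55
Best: 69 marks.

69 marks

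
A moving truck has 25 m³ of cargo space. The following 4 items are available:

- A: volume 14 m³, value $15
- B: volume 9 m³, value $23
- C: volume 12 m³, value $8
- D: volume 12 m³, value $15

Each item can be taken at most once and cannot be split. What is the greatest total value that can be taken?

This is a 0/1 knapsack; check combinations near the capacity.
- B+D: volume 9+12=21, value 23+15=38
- A+B: volume 14+9=23, value 15+23=38
- B+C: volume 9+12=21, value 23+8=31
Best: $38.

$38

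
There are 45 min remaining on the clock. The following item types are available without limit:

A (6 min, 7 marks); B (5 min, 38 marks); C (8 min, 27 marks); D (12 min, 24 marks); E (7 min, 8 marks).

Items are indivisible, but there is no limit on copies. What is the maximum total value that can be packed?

Best value-per-unit is B at 38/5, and filling with it alone uses time 9×5=45. No mix of the others beats 9×38 = 342.

342 marks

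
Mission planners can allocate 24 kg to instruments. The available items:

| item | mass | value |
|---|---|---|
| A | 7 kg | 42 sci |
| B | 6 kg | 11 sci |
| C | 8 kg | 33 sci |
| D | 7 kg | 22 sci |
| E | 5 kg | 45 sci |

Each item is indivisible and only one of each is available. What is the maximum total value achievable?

120 sci

Check high-value combinations within 24 kg:
- A+C+E: mass 7+8+5=20, value 42+33+45=120
- A+D+E: mass 7+7+5=19, value 42+22+45=109
- C+D+E: mass 8+7+5=20, value 33+22+45=100
- A+B+E: mass 7+6+5=18, value 42+11+45=98
Best: 120 sci.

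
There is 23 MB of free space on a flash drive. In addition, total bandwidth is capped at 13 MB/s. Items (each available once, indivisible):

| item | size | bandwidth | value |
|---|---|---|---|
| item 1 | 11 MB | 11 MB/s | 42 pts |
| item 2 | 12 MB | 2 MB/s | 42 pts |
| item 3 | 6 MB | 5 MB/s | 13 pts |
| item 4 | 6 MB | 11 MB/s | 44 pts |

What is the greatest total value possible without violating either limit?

86 pts

Feasible sets respecting both limits:
- item 2+item 4: size 18, bandwidth 13, value 86
- item 1+item 2: size 23, bandwidth 13, value 84
- item 2+item 3: size 18, bandwidth 7, value 55
- item 4: size 6, bandwidth 11, value 44
Best: 86 pts.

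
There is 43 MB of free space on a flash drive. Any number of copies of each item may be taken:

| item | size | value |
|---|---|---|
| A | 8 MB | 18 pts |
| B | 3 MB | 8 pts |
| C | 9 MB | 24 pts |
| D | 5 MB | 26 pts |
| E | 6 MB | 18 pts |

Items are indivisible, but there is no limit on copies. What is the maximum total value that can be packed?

Best value-per-unit is D at 26/5; filling with it alone gives 8×26 = 208.
Optimal mix: 1×B + 8×D → size 43, value 216.

216 pts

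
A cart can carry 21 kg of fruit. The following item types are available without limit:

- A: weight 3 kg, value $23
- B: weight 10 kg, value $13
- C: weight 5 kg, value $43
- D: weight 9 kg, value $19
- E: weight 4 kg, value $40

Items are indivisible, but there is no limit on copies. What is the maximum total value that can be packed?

$203

Best value-per-unit is E at 40/4; filling with it alone gives 5×40 = 200.
Optimal mix: 1×C + 4×E → weight 21, value 203.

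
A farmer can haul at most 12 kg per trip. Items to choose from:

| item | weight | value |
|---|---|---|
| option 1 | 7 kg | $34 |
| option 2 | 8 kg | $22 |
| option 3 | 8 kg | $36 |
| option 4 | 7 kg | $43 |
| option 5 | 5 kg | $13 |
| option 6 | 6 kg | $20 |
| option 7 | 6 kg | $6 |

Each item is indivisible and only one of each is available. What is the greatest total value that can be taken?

$56

Check high-value combinations within 12 kg:
- option 4+option 5: weight 7+5=12, value 43+13=56
- option 1+option 5: weight 7+5=12, value 34+13=47
- option 4: weight 7, value 43
- option 3: weight 8, value 36
Best: $56.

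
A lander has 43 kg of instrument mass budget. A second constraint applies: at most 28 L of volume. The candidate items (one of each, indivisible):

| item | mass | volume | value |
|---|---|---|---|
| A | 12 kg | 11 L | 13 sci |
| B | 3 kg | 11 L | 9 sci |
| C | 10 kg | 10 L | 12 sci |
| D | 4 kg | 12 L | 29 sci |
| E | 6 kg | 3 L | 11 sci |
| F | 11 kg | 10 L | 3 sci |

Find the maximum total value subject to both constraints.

Feasible sets respecting both limits:
- A+D+E: mass 22, volume 26, value 53
- C+D+E: mass 20, volume 25, value 52
- B+D+E: mass 13, volume 26, value 49
- D+E+F: mass 21, volume 25, value 43
Best: 53 sci.

53 sci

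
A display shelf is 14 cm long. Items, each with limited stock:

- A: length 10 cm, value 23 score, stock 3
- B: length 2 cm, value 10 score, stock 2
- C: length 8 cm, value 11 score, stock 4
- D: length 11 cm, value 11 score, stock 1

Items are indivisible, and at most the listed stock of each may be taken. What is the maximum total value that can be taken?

43 score

Best selections within length 14 and stock limits:
- 1×A + 2×B: length 14, value 43
- 1×A + 1×B: length 12, value 33
- 2×B + 1×C: length 12, value 31
- 1×A: length 10, value 23
Best: 43 score.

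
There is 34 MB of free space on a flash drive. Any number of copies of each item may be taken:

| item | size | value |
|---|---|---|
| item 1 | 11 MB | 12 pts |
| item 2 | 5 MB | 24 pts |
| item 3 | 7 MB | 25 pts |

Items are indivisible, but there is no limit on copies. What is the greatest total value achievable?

146 pts

Best value-per-unit is item 2 at 24/5; filling with it alone gives 6×24 = 144.
Optimal mix: 4×item 2 + 2×item 3 → size 34, value 146.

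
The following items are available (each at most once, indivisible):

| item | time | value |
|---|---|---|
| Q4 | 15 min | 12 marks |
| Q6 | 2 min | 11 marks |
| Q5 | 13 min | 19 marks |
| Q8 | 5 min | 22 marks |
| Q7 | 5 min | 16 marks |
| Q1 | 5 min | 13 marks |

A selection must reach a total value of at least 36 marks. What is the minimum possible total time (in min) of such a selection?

10

Subsets with value ≥ 36, sorted by total time:
- Q8+Q7: time 10, value 38
- Q6+Q8+Q7: time 12, value 49
Minimum time: 10 min.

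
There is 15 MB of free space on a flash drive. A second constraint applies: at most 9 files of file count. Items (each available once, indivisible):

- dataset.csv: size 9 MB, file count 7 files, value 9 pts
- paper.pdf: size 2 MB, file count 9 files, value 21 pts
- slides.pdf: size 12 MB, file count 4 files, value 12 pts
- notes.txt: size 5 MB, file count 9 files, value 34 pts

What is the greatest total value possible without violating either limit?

34 pts

Feasible sets respecting both limits:
- notes.txt: size 5, file count 9, value 34
- paper.pdf: size 2, file count 9, value 21
- slides.pdf: size 12, file count 4, value 12
Best: 34 pts.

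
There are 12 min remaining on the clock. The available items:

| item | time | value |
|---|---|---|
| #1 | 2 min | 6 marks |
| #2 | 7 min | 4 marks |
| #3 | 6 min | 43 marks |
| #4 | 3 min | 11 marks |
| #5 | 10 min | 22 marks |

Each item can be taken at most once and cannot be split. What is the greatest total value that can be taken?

60 marks

Check high-value combinations within 12 min:
- #1+#3+#4: time 2+6+3=11, value 6+43+11=60
- #3+#4: time 6+3=9, value 43+11=54
- #1+#3: time 2+6=8, value 6+43=49
Best: 60 marks.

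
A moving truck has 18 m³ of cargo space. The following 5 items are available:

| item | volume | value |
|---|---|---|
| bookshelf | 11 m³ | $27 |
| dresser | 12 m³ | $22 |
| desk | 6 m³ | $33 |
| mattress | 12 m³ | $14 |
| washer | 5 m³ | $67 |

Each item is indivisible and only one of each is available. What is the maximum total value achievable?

$100

This is a 0/1 knapsack; check combinations near the capacity.
- desk+washer: volume 6+5=11, value 33+67=100
- bookshelf+washer: volume 11+5=16, value 27+67=94
- dresser+washer: volume 12+5=17, value 22+67=89
- mattress+washer: volume 12+5=17, value 14+67=81
Best: $100.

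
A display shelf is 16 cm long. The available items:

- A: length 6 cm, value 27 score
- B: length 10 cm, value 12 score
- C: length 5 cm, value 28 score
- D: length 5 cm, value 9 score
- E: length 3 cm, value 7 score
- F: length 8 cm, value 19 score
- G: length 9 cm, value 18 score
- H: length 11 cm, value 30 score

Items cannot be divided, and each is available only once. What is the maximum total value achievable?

Check high-value combinations within 16 cm:
- A+C+D: length 6+5+5=16, value 27+28+9=64
- A+C+E: length 6+5+3=14, value 27+28+7=62
- C+H: length 5+11=16, value 28+30=58
- A+C: length 6+5=11, value 27+28=55
Best: 64 score.

64 score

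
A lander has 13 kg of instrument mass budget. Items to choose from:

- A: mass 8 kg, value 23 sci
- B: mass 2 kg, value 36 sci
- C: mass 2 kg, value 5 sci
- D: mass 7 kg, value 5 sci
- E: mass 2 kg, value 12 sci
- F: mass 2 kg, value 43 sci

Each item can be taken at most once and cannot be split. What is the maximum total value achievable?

102 sci

Check high-value combinations within 13 kg:
- A+B+F: mass 8+2+2=12, value 23+36+43=102
- B+C+E+F: mass 2+2+2+2=8, value 36+5+12+43=96
- B+D+E+F: mass 2+7+2+2=13, value 36+5+12+43=96
Best: 102 sci.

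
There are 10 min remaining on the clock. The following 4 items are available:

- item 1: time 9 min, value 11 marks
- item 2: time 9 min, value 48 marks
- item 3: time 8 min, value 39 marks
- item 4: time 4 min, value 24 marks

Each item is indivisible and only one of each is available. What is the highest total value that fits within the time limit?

This is a 0/1 knapsack; check combinations near the capacity.
- item 2: time 9, value 48
- item 3: time 8, value 39
- item 4: time 4, value 24
Best: 48 marks.

48 marks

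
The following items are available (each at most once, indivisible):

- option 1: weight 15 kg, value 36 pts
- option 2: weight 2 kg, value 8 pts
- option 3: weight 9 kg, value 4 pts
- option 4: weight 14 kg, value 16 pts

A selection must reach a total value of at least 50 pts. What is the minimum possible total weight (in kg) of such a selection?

Subsets with value ≥ 50, sorted by total weight:
- option 1+option 4: weight 29, value 52
- option 1+option 2+option 4: weight 31, value 60
- option 1+option 3+option 4: weight 38, value 56
- option 1+option 2+option 3+option 4: weight 40, value 64
Minimum weight: 29 kg.

29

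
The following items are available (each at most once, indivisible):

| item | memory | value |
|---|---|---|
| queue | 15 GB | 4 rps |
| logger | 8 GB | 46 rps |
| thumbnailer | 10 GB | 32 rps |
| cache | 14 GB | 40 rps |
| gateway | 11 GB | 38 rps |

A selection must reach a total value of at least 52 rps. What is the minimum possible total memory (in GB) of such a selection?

Subsets with value ≥ 52, sorted by total memory:
- logger+thumbnailer: memory 18, value 78
- logger+gateway: memory 19, value 84
- thumbnailer+gateway: memory 21, value 70
- logger+cache: memory 22, value 86
Minimum memory: 18 GB.

18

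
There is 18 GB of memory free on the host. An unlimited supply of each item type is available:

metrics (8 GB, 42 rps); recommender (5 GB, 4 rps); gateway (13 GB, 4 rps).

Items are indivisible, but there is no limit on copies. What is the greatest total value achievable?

84 rps

Best value-per-unit is metrics at 42/8, and filling with it alone uses memory 2×8=16. No mix of the others beats 2×42 = 84.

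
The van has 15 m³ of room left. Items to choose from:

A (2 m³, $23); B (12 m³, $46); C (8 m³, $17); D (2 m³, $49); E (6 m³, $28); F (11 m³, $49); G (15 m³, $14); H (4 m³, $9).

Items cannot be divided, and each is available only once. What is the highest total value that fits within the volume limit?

Check high-value combinations within 15 m³:
- A+D+F: volume 2+2+11=15, value 23+49+49=121
- A+D+E+H: volume 2+2+6+4=14, value 23+49+28+9=109
- A+D+E: volume 2+2+6=10, value 23+49+28=100
Best: $121.

$121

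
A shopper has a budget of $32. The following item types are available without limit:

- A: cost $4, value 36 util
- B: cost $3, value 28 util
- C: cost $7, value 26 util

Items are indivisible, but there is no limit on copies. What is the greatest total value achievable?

296 util

Best value-per-unit is B at 28/3; filling with it alone gives 10×28 = 280.
Optimal mix: 2×A + 8×B → cost 32, value 296.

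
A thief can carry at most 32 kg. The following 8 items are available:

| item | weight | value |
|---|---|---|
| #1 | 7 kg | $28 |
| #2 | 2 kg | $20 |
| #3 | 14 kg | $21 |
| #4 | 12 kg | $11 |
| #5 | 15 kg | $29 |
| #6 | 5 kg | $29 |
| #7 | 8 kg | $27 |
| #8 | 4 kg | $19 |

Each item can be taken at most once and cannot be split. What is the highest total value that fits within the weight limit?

Check high-value combinations within 32 kg:
- #1+#2+#6+#7+#8: weight 7+2+5+8+4=26, value 28+20+29+27+19=123
- #1+#2+#3+#6+#8: weight 7+2+14+5+4=32, value 28+20+21+29+19=117
- #1+#2+#4+#6+#8: weight 7+2+12+5+4=30, value 28+20+11+29+19=107
Best: $123.

$123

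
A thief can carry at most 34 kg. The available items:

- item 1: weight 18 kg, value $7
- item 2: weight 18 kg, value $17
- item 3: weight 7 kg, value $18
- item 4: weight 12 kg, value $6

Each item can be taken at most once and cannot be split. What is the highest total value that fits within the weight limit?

Check high-value combinations within 34 kg:
- item 2+item 3: weight 18+7=25, value 17+18=35
- item 1+item 3: weight 18+7=25, value 7+18=25
- item 3+item 4: weight 7+12=19, value 18+6=24
- item 2+item 4: weight 18+12=30, value 17+6=23
Best: $35.

$35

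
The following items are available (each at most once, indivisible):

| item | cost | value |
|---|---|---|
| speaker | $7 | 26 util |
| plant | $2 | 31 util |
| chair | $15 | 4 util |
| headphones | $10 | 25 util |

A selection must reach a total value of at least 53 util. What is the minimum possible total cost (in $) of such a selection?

9

Subsets with value ≥ 53, sorted by total cost:
- speaker+plant: cost 9, value 57
- plant+headphones: cost 12, value 56
- speaker+plant+headphones: cost 19, value 82
Minimum cost: 9 $.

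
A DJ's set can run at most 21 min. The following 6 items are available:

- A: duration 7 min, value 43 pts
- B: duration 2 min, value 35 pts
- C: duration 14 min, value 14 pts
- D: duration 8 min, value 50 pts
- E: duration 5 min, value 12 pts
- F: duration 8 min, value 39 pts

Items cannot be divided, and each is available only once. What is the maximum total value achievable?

This is a 0/1 knapsack; check combinations near the capacity.
- A+B+D: duration 7+2+8=17, value 43+35+50=128
- B+D+F: duration 2+8+8=18, value 35+50+39=124
- A+B+F: duration 7+2+8=17, value 43+35+39=117
Best: 128 pts.

128 pts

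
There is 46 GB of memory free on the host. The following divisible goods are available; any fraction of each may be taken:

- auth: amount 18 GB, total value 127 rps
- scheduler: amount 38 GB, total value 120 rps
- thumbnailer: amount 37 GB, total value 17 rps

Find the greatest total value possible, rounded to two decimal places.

215.42

Take in order of value per unit:
- auth (127/18 per unit): all 18 → value 127, running total 127.00
- scheduler (120/38 per unit): 28 of 38 → value 28×120/38 = 88.4211, running total 215.42
Total 215.42.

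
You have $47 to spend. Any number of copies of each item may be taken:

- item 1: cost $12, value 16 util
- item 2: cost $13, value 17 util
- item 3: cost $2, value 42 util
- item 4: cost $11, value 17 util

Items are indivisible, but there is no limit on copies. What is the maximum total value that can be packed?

966 util

Best value-per-unit is item 3 at 42/2, and filling with it alone uses cost 23×2=46. No mix of the others beats 23×42 = 966.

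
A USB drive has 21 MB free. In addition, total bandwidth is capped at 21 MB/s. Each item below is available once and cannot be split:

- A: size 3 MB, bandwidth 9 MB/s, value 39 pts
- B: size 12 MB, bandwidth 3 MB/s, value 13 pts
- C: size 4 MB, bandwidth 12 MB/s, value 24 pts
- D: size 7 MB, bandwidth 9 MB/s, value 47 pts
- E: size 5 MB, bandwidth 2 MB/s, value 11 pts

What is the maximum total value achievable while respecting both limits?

97 pts

Feasible sets respecting both limits:
- A+D+E: size 15, bandwidth 20, value 97
- A+D: size 10, bandwidth 18, value 86
- C+D: size 11, bandwidth 21, value 71
Best: 97 pts.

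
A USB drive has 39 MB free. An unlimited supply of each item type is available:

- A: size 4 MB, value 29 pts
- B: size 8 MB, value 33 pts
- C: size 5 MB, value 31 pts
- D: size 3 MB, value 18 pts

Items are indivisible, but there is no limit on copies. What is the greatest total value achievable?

Best value-per-unit is A at 29/4; filling with it alone gives 9×29 = 261.
Optimal mix: 9×A + 1×D → size 39, value 279.

279 pts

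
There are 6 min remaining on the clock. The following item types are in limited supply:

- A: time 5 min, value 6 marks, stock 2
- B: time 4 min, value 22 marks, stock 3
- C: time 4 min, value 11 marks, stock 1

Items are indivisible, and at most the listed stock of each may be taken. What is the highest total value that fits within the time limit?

22 marks

Top feasible selections:
- 1×B: time 4, value 22
- 1×C: time 4, value 11
- 1×A: time 5, value 6
Best: 22 marks.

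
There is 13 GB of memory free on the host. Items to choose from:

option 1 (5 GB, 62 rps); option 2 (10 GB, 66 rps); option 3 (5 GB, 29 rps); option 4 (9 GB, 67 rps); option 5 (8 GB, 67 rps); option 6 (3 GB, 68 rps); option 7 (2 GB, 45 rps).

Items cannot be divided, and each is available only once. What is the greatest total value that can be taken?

Check high-value combinations within 13 GB:
- option 5+option 6+option 7: memory 8+3+2=13, value 67+68+45=180
- option 1+option 6+option 7: memory 5+3+2=10, value 62+68+45=175
- option 1+option 3+option 6: memory 5+5+3=13, value 62+29+68=159
- option 3+option 6+option 7: memory 5+3+2=10, value 29+68+45=142
- option 1+option 3+option 7: memory 5+5+2=12, value 62+29+45=136
Best: 180 rps.

180 rps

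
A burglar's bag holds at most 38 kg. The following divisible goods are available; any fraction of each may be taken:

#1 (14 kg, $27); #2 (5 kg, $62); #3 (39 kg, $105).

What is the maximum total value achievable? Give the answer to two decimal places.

Take in order of value per unit:
- #2 (62/5 per unit): all 5 → value 62, running total 62.00
- #3 (105/39 per unit): 33 of 39 → value 33×105/39 = 88.8462, running total 150.85
Total 150.85.

150.85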